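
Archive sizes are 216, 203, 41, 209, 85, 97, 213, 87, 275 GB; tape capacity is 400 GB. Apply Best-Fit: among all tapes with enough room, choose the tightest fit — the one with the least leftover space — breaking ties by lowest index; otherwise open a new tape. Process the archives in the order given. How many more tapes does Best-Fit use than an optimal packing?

0

Best-Fit: [216,41,85] [203] [209,97,87] [213] [275] → 5 tapes.
5 archives exceed 200 GB (half the capacity), and no two of those can share a tape, so at least 5 tapes are needed.
So 5 is already optimal.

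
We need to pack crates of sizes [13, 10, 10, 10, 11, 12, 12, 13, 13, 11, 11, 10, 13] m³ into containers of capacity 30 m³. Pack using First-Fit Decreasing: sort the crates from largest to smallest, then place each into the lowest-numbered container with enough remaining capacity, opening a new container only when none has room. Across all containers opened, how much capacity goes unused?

31

Sorted descending: 13, 13, 13, 13, 12, 12, 11, 11, 11, 10, 10, 10, 10.
13 m³ → container 1 (remaining 17 m³)
13 m³ → container 1 (remaining 4 m³)
13 m³ → container 2 (remaining 17 m³)
13 m³ → container 2 (remaining 4 m³)
12 m³ → container 3 (remaining 18 m³)
12 m³ → container 3 (remaining 6 m³)
11 m³ → container 4 (remaining 19 m³)
11 m³ → container 4 (remaining 8 m³)
11 m³ → container 5 (remaining 19 m³)
10 m³ → container 5 (remaining 9 m³)
10 m³ → container 6 (remaining 20 m³)
10 m³ → container 6 (remaining 10 m³)
10 m³ → container 6 (remaining 0 m³)
6 containers × 30 m³ = 180 m³; used 149 m³; unused 31 m³.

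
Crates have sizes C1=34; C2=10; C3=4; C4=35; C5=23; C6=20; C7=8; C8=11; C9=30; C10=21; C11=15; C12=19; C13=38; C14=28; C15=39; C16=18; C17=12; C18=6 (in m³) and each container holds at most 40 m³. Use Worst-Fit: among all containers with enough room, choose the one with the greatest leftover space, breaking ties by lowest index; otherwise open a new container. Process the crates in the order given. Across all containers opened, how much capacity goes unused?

29

container 1: place C1 (34 m³), 6 m³ left
container 2: place C2 (10 m³), 30 m³ left
container 2: place C3 (4 m³), 26 m³ left
container 3: place C4 (35 m³), 5 m³ left
container 2: place C5 (23 m³), 3 m³ left
container 4: place C6 (20 m³), 20 m³ left
container 4: place C7 (8 m³), 12 m³ left
container 4: place C8 (11 m³), 1 m³ left
container 5: place C9 (30 m³), 10 m³ left
container 6: place C10 (21 m³), 19 m³ left
container 6: place C11 (15 m³), 4 m³ left
container 7: place C12 (19 m³), 21 m³ left
container 8: place C13 (38 m³), 2 m³ left
container 9: place C14 (28 m³), 12 m³ left
container 10: place C15 (39 m³), 1 m³ left
container 7: place C16 (18 m³), 3 m³ left
container 9: place C17 (12 m³), 0 m³ left
container 5: place C18 (6 m³), 4 m³ left
10 containers × 40 m³ = 400 m³; used 371 m³; unused 29 m³.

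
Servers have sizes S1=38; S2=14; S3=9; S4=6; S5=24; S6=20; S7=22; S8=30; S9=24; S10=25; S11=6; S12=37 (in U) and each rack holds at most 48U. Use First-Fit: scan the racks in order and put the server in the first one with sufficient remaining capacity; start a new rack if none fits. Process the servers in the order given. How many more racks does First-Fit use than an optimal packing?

First-Fit: [38,9] [14,6,24] [20,22,6] [30] [24] [25] [37] → 7 racks.
Total size 255U; any packing needs at least ⌈255/48⌉ = 6 racks.
An optimal packing achieves that bound: [38,9] [37,6] [30,14] [25,22] [24,24] [20,6] → 6 racks.
Excess: 7 − 6 = 1.

1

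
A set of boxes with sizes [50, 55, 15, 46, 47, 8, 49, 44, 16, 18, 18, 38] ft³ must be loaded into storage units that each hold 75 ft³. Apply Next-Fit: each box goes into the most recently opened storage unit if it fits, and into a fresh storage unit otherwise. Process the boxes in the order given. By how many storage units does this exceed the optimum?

0

Next-Fit: [50] [55,15] [46] [47,8] [49] [44,16] [18,18,38] → 7 storage units.
7 boxes exceed 37.5 ft³ (half the capacity), and no two of those can share a storage unit, so at least 7 storage units are needed.
So 7 is already optimal.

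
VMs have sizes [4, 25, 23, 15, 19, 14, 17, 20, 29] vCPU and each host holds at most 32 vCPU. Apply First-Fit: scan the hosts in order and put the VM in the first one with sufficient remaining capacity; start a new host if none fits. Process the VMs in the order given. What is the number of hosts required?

7 hosts

host 1: place 4 vCPU, 28 vCPU left
host 1: place 25 vCPU, 3 vCPU left
host 2: place 23 vCPU, 9 vCPU left
host 3: place 15 vCPU, 17 vCPU left
host 4: place 19 vCPU, 13 vCPU left
host 3: place 14 vCPU, 3 vCPU left
host 5: place 17 vCPU, 15 vCPU left
host 6: place 20 vCPU, 12 vCPU left
host 7: place 29 vCPU, 3 vCPU left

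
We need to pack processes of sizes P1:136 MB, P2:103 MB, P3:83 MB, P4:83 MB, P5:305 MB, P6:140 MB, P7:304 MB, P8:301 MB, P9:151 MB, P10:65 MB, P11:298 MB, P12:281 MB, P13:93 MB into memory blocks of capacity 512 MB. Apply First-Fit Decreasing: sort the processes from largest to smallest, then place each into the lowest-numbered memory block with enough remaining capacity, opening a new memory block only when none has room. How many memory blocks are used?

5 memory blocks

Sorted descending: 305, 304, 301, 298, 281, 151, 140, 136, 103, 93, 83, 83, 65.
305 MB → memory block 1 (remaining 207 MB)
304 MB → memory block 2 (remaining 208 MB)
301 MB → memory block 3 (remaining 211 MB)
298 MB → memory block 4 (remaining 214 MB)
281 MB → memory block 5 (remaining 231 MB)
151 MB → memory block 1 (remaining 56 MB)
140 MB → memory block 2 (remaining 68 MB)
136 MB → memory block 3 (remaining 75 MB)
103 MB → memory block 4 (remaining 111 MB)
93 MB → memory block 4 (remaining 18 MB)
83 MB → memory block 5 (remaining 148 MB)
83 MB → memory block 5 (remaining 65 MB)
65 MB → memory block 2 (remaining 3 MB)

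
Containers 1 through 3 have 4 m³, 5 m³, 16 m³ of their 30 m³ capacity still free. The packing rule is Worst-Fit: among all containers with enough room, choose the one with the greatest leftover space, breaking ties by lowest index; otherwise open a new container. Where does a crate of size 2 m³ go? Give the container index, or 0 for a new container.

Containers with room: container 1 (4 m³), container 2 (5 m³), container 3 (16 m³).
Most room is container 3 with 16 m³ free.

3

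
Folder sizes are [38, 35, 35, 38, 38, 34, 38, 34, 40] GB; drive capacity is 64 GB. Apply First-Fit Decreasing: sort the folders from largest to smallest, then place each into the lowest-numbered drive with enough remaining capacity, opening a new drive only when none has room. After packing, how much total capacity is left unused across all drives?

246

Sorted descending: 40, 38, 38, 38, 38, 35, 35, 34, 34.
Put 40 GB in drive 1; 24 GB remain.
Put 38 GB in drive 2; 26 GB remain.
Put 38 GB in drive 3; 26 GB remain.
Put 38 GB in drive 4; 26 GB remain.
Put 38 GB in drive 5; 26 GB remain.
Put 35 GB in drive 6; 29 GB remain.
Put 35 GB in drive 7; 29 GB remain.
Put 34 GB in drive 8; 30 GB remain.
Put 34 GB in drive 9; 30 GB remain.
9 drives × 64 GB = 576 GB; used 330 GB; unused 246 GB.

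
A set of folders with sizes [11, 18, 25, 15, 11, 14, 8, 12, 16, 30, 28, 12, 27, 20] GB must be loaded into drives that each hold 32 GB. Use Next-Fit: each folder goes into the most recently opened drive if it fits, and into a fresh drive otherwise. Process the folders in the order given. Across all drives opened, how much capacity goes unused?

73

Put 11 GB in drive 1; 21 GB remain.
Put 18 GB in drive 1; 3 GB remain.
Put 25 GB in drive 2; 7 GB remain.
Put 15 GB in drive 3; 17 GB remain.
Put 11 GB in drive 3; 6 GB remain.
Put 14 GB in drive 4; 18 GB remain.
Put 8 GB in drive 4; 10 GB remain.
Put 12 GB in drive 5; 20 GB remain.
Put 16 GB in drive 5; 4 GB remain.
Put 30 GB in drive 6; 2 GB remain.
Put 28 GB in drive 7; 4 GB remain.
Put 12 GB in drive 8; 20 GB remain.
Put 27 GB in drive 9; 5 GB remain.
Put 20 GB in drive 10; 12 GB remain.
10 drives × 32 GB = 320 GB; used 247 GB; unused 73 GB.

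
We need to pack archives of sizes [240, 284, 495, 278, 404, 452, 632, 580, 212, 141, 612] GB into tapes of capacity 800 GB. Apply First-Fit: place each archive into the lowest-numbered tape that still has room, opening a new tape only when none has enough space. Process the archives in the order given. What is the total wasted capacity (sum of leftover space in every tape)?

tape 1: place 240 GB, 560 GB left
tape 1: place 284 GB, 276 GB left
tape 2: place 495 GB, 305 GB left
tape 2: place 278 GB, 27 GB left
tape 3: place 404 GB, 396 GB left
tape 4: place 452 GB, 348 GB left
tape 5: place 632 GB, 168 GB left
tape 6: place 580 GB, 220 GB left
tape 1: place 212 GB, 64 GB left
tape 3: place 141 GB, 255 GB left
tape 7: place 612 GB, 188 GB left
7 tapes × 800 GB = 5600 GB; used 4330 GB; unused 1270 GB.

1270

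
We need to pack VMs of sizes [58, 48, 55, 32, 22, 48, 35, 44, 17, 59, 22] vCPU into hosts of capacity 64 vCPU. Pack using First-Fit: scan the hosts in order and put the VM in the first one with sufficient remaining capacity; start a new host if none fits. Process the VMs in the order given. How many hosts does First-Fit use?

9

58 vCPU → host 1 (remaining 6 vCPU)
48 vCPU → host 2 (remaining 16 vCPU)
55 vCPU → host 3 (remaining 9 vCPU)
32 vCPU → host 4 (remaining 32 vCPU)
22 vCPU → host 4 (remaining 10 vCPU)
48 vCPU → host 5 (remaining 16 vCPU)
35 vCPU → host 6 (remaining 29 vCPU)
44 vCPU → host 7 (remaining 20 vCPU)
17 vCPU → host 6 (remaining 12 vCPU)
59 vCPU → host 8 (remaining 5 vCPU)
22 vCPU → host 9 (remaining 42 vCPU)
Final hosts: [58] [48] [55] [32,22] [48] [35,17] [44] [59] [22].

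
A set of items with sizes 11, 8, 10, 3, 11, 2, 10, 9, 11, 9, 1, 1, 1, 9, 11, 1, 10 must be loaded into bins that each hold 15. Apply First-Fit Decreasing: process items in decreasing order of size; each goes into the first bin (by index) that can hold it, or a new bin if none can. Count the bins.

11 bins

Sorted descending: 11, 11, 11, 11, 10, 10, 10, 9, 9, 9, 8, 3, 2, 1, 1, 1, 1.
11 → bin 1 (remaining 4)
11 → bin 2 (remaining 4)
11 → bin 3 (remaining 4)
11 → bin 4 (remaining 4)
10 → bin 5 (remaining 5)
10 → bin 6 (remaining 5)
10 → bin 7 (remaining 5)
9 → bin 8 (remaining 6)
9 → bin 9 (remaining 6)
9 → bin 10 (remaining 6)
8 → bin 11 (remaining 7)
3 → bin 1 (remaining 1)
2 → bin 2 (remaining 2)
1 → bin 1 (remaining 0)
1 → bin 2 (remaining 1)
1 → bin 2 (remaining 0)
1 → bin 3 (remaining 3)
Final bins: [11,3,1] [11,2,1,1] [11,1] [11] [10] [10] [10] [9] [9] [9] [8].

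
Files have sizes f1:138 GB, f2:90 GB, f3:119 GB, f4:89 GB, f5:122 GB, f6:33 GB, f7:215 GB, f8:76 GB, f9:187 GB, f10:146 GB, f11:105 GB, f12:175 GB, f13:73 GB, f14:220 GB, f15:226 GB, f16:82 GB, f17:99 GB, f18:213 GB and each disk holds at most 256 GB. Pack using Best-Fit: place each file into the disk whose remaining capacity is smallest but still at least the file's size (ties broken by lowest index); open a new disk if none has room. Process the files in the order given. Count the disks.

11

disk 1: place f1 (138 GB), 118 GB left
disk 1: place f2 (90 GB), 28 GB left
disk 2: place f3 (119 GB), 137 GB left
disk 2: place f4 (89 GB), 48 GB left
disk 3: place f5 (122 GB), 134 GB left
disk 2: place f6 (33 GB), 15 GB left
disk 4: place f7 (215 GB), 41 GB left
disk 3: place f8 (76 GB), 58 GB left
disk 5: place f9 (187 GB), 69 GB left
disk 6: place f10 (146 GB), 110 GB left
disk 6: place f11 (105 GB), 5 GB left
disk 7: place f12 (175 GB), 81 GB left
disk 7: place f13 (73 GB), 8 GB left
disk 8: place f14 (220 GB), 36 GB left
disk 9: place f15 (226 GB), 30 GB left
disk 10: place f16 (82 GB), 174 GB left
disk 10: place f17 (99 GB), 75 GB left
disk 11: place f18 (213 GB), 43 GB left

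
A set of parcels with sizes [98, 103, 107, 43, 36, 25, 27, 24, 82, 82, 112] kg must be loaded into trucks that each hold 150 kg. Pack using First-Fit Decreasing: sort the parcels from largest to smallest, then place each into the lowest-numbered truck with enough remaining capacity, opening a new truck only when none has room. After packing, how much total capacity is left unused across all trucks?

161

Sorted descending: 112, 107, 103, 98, 82, 82, 43, 36, 27, 25, 24.
truck 1: place 112 kg, 38 kg left
truck 2: place 107 kg, 43 kg left
truck 3: place 103 kg, 47 kg left
truck 4: place 98 kg, 52 kg left
truck 5: place 82 kg, 68 kg left
truck 6: place 82 kg, 68 kg left
truck 2: place 43 kg, 0 kg left
truck 1: place 36 kg, 2 kg left
truck 3: place 27 kg, 20 kg left
truck 4: place 25 kg, 27 kg left
truck 4: place 24 kg, 3 kg left
6 trucks × 150 kg = 900 kg; used 739 kg; unused 161 kg.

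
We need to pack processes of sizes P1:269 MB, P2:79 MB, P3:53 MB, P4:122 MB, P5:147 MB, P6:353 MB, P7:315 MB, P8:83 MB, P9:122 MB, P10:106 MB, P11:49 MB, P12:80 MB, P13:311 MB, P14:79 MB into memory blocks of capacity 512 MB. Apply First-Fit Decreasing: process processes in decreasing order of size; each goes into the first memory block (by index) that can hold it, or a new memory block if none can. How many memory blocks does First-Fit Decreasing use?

5

Sorted descending: 353, 315, 311, 269, 147, 122, 122, 106, 83, 80, 79, 79, 53, 49.
Put 353 MB in memory block 1; 159 MB remain.
Put 315 MB in memory block 2; 197 MB remain.
Put 311 MB in memory block 3; 201 MB remain.
Put 269 MB in memory block 4; 243 MB remain.
Put 147 MB in memory block 1; 12 MB remain.
Put 122 MB in memory block 2; 75 MB remain.
Put 122 MB in memory block 3; 79 MB remain.
Put 106 MB in memory block 4; 137 MB remain.
Put 83 MB in memory block 4; 54 MB remain.
Put 80 MB in memory block 5; 432 MB remain.
Put 79 MB in memory block 3; 0 MB remain.
Put 79 MB in memory block 5; 353 MB remain.
Put 53 MB in memory block 2; 22 MB remain.
Put 49 MB in memory block 4; 5 MB remain.
Final memory blocks: [353,147] [315,122,53] [311,122,79] [269,106,83,49] [80,79].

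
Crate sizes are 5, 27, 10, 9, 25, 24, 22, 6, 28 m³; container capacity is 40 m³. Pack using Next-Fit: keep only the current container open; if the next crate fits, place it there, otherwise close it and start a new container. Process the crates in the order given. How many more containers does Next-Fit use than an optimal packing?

Next-Fit: [5,27] [10,9] [25] [24] [22,6] [28] → 6 containers.
5 crates exceed 20 m³ (half the capacity), and no two of those can share a container, so at least 5 containers are needed.
An optimal packing achieves that bound: [28,10] [27,9] [25,6,5] [24] [22] → 5 containers.
Excess: 6 − 5 = 1.

1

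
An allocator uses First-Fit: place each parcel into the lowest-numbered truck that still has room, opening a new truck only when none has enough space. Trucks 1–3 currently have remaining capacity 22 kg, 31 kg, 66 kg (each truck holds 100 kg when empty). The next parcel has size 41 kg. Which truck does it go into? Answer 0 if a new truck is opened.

Trucks with room: truck 3 (66 kg).
The first with room is truck 3.

3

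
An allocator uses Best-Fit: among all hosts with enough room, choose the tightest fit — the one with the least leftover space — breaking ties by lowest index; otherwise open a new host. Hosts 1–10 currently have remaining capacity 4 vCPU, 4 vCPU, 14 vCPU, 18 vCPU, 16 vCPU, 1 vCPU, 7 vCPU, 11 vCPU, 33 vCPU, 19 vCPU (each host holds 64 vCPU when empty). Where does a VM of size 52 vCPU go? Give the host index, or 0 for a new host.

No host has ≥ 52 vCPU free, so a new host is opened.

0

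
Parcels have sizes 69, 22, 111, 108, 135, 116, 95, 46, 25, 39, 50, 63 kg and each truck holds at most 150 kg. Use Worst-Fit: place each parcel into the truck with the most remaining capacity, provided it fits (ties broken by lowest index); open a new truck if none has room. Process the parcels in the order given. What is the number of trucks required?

7

Put 69 kg in truck 1; 81 kg remain.
Put 22 kg in truck 1; 59 kg remain.
Put 111 kg in truck 2; 39 kg remain.
Put 108 kg in truck 3; 42 kg remain.
Put 135 kg in truck 4; 15 kg remain.
Put 116 kg in truck 5; 34 kg remain.
Put 95 kg in truck 6; 55 kg remain.
Put 46 kg in truck 1; 13 kg remain.
Put 25 kg in truck 6; 30 kg remain.
Put 39 kg in truck 3; 3 kg remain.
Put 50 kg in truck 7; 100 kg remain.
Put 63 kg in truck 7; 37 kg remain.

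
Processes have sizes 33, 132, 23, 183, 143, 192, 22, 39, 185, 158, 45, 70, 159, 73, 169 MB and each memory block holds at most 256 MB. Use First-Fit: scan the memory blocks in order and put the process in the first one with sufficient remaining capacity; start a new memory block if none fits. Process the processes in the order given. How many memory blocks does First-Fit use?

8 memory blocks

memory block 1: place 33 MB, 223 MB left
memory block 1: place 132 MB, 91 MB left
memory block 1: place 23 MB, 68 MB left
memory block 2: place 183 MB, 73 MB left
memory block 3: place 143 MB, 113 MB left
memory block 4: place 192 MB, 64 MB left
memory block 1: place 22 MB, 46 MB left
memory block 1: place 39 MB, 7 MB left
memory block 5: place 185 MB, 71 MB left
memory block 6: place 158 MB, 98 MB left
memory block 2: place 45 MB, 28 MB left
memory block 3: place 70 MB, 43 MB left
memory block 7: place 159 MB, 97 MB left
memory block 6: place 73 MB, 25 MB left
memory block 8: place 169 MB, 87 MB left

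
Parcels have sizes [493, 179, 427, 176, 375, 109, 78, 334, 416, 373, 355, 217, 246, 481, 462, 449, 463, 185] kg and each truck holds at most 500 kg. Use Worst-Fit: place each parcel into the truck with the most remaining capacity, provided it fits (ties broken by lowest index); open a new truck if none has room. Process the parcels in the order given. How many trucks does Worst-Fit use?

493 kg → truck 1 (remaining 7 kg)
179 kg → truck 2 (remaining 321 kg)
427 kg → truck 3 (remaining 73 kg)
176 kg → truck 2 (remaining 145 kg)
375 kg → truck 4 (remaining 125 kg)
109 kg → truck 2 (remaining 36 kg)
78 kg → truck 4 (remaining 47 kg)
334 kg → truck 5 (remaining 166 kg)
416 kg → truck 6 (remaining 84 kg)
373 kg → truck 7 (remaining 127 kg)
355 kg → truck 8 (remaining 145 kg)
217 kg → truck 9 (remaining 283 kg)
246 kg → truck 9 (remaining 37 kg)
481 kg → truck 10 (remaining 19 kg)
462 kg → truck 11 (remaining 38 kg)
449 kg → truck 12 (remaining 51 kg)
463 kg → truck 13 (remaining 37 kg)
185 kg → truck 14 (remaining 315 kg)
Final trucks: [493] [179,176,109] [427] [375,78] [334] [416] [373] [355] [217,246] [481] [462] [449] [463] [185].

14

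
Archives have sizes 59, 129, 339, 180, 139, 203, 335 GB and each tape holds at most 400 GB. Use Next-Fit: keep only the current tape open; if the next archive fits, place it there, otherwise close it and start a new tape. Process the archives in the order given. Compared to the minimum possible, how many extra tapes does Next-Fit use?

1

Next-Fit: [59,129] [339] [180,139] [203] [335] → 5 tapes.
Total size 1384 GB; any packing needs at least ⌈1384/400⌉ = 4 tapes.
An optimal packing achieves that bound: [339,59] [335] [203,180] [139,129] → 4 tapes.
Excess: 5 − 4 = 1.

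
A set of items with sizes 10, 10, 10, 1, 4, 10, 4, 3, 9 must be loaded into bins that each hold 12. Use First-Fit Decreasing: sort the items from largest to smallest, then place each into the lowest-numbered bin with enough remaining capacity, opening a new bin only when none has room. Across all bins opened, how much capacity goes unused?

11

Sorted descending: 10, 10, 10, 10, 9, 4, 4, 3, 1.
Put 10 in bin 1; 2 remain.
Put 10 in bin 2; 2 remain.
Put 10 in bin 3; 2 remain.
Put 10 in bin 4; 2 remain.
Put 9 in bin 5; 3 remain.
Put 4 in bin 6; 8 remain.
Put 4 in bin 6; 4 remain.
Put 3 in bin 5; 0 remain.
Put 1 in bin 1; 1 remain.
6 bins × 12 = 72; used 61; unused 11.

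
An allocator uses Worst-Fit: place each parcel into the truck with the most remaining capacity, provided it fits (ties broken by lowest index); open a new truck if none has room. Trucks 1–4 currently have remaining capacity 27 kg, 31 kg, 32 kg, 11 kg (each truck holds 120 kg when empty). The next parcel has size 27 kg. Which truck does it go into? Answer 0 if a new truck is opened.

Trucks with room: truck 1 (27 kg), truck 2 (31 kg), truck 3 (32 kg).
Most room is truck 3 with 32 kg free.

3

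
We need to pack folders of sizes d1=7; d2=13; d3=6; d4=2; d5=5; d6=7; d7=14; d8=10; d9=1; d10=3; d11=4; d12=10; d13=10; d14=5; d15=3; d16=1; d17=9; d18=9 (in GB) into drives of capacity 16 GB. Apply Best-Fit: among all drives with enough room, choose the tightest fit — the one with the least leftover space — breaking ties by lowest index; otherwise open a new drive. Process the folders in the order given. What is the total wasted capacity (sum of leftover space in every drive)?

drive 1: place d1 (7 GB), 9 GB left
drive 2: place d2 (13 GB), 3 GB left
drive 1: place d3 (6 GB), 3 GB left
drive 1: place d4 (2 GB), 1 GB left
drive 3: place d5 (5 GB), 11 GB left
drive 3: place d6 (7 GB), 4 GB left
drive 4: place d7 (14 GB), 2 GB left
drive 5: place d8 (10 GB), 6 GB left
drive 1: place d9 (1 GB), 0 GB left
drive 2: place d10 (3 GB), 0 GB left
drive 3: place d11 (4 GB), 0 GB left
drive 6: place d12 (10 GB), 6 GB left
drive 7: place d13 (10 GB), 6 GB left
drive 5: place d14 (5 GB), 1 GB left
drive 6: place d15 (3 GB), 3 GB left
drive 5: place d16 (1 GB), 0 GB left
drive 8: place d17 (9 GB), 7 GB left
drive 9: place d18 (9 GB), 7 GB left
9 drives × 16 GB = 144 GB; used 119 GB; unused 25 GB.

25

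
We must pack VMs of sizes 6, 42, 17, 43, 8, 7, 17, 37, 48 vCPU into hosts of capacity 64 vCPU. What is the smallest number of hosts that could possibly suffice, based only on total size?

Total size = 6 + 42 + 17 + 43 + 8 + 7 + 17 + 37 + 48 = 225 vCPU.
⌈225 / 64⌉ = 4.

4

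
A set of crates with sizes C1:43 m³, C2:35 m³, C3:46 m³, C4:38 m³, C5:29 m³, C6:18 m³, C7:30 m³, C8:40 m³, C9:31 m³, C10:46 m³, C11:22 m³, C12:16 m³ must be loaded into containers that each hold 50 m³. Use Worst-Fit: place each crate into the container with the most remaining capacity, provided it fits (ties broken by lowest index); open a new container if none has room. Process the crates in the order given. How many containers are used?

10

container 1: place C1 (43 m³), 7 m³ left
container 2: place C2 (35 m³), 15 m³ left
container 3: place C3 (46 m³), 4 m³ left
container 4: place C4 (38 m³), 12 m³ left
container 5: place C5 (29 m³), 21 m³ left
container 5: place C6 (18 m³), 3 m³ left
container 6: place C7 (30 m³), 20 m³ left
container 7: place C8 (40 m³), 10 m³ left
container 8: place C9 (31 m³), 19 m³ left
container 9: place C10 (46 m³), 4 m³ left
container 10: place C11 (22 m³), 28 m³ left
container 10: place C12 (16 m³), 12 m³ left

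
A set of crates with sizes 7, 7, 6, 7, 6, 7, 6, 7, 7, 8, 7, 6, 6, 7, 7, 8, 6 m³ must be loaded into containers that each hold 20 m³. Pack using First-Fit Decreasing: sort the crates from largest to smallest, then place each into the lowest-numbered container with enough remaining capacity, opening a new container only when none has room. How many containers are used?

6

Sorted descending: 8, 8, 7, 7, 7, 7, 7, 7, 7, 7, 7, 6, 6, 6, 6, 6, 6.
Put 8 m³ in container 1; 12 m³ remain.
Put 8 m³ in container 1; 4 m³ remain.
Put 7 m³ in container 2; 13 m³ remain.
Put 7 m³ in container 2; 6 m³ remain.
Put 7 m³ in container 3; 13 m³ remain.
Put 7 m³ in container 3; 6 m³ remain.
Put 7 m³ in container 4; 13 m³ remain.
Put 7 m³ in container 4; 6 m³ remain.
Put 7 m³ in container 5; 13 m³ remain.
Put 7 m³ in container 5; 6 m³ remain.
Put 7 m³ in container 6; 13 m³ remain.
Put 6 m³ in container 2; 0 m³ remain.
Put 6 m³ in container 3; 0 m³ remain.
Put 6 m³ in container 4; 0 m³ remain.
Put 6 m³ in container 5; 0 m³ remain.
Put 6 m³ in container 6; 7 m³ remain.
Put 6 m³ in container 6; 1 m³ remain.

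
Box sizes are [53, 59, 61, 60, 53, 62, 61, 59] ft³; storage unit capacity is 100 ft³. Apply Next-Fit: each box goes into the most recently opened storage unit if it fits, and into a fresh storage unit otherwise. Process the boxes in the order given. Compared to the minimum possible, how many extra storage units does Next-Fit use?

Next-Fit: [53] [59] [61] [60] [53] [62] [61] [59] → 8 storage units.
8 boxes exceed 50 ft³ (half the capacity), and no two of those can share a storage unit, so at least 8 storage units are needed.
So 8 is already optimal.

0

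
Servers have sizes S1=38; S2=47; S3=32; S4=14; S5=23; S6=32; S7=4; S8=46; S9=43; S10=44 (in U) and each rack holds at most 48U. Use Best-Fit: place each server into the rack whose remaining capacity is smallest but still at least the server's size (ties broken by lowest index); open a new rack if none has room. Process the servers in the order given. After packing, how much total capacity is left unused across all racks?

61

S1 (38U) → rack 1 (remaining 10U)
S2 (47U) → rack 2 (remaining 1U)
S3 (32U) → rack 3 (remaining 16U)
S4 (14U) → rack 3 (remaining 2U)
S5 (23U) → rack 4 (remaining 25U)
S6 (32U) → rack 5 (remaining 16U)
S7 (4U) → rack 1 (remaining 6U)
S8 (46U) → rack 6 (remaining 2U)
S9 (43U) → rack 7 (remaining 5U)
S10 (44U) → rack 8 (remaining 4U)
8 racks × 48U = 384U; used 323U; unused 61U.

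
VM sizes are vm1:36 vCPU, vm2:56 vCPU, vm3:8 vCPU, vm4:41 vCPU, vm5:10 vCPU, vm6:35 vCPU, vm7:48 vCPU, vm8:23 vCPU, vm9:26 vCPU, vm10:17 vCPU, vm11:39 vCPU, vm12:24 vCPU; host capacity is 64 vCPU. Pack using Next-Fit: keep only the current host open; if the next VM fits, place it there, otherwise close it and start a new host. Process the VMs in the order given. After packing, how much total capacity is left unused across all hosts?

host 1: place vm1 (36 vCPU), 28 vCPU left
host 2: place vm2 (56 vCPU), 8 vCPU left
host 2: place vm3 (8 vCPU), 0 vCPU left
host 3: place vm4 (41 vCPU), 23 vCPU left
host 3: place vm5 (10 vCPU), 13 vCPU left
host 4: place vm6 (35 vCPU), 29 vCPU left
host 5: place vm7 (48 vCPU), 16 vCPU left
host 6: place vm8 (23 vCPU), 41 vCPU left
host 6: place vm9 (26 vCPU), 15 vCPU left
host 7: place vm10 (17 vCPU), 47 vCPU left
host 7: place vm11 (39 vCPU), 8 vCPU left
host 8: place vm12 (24 vCPU), 40 vCPU left
8 hosts × 64 vCPU = 512 vCPU; used 363 vCPU; unused 149 vCPU.

149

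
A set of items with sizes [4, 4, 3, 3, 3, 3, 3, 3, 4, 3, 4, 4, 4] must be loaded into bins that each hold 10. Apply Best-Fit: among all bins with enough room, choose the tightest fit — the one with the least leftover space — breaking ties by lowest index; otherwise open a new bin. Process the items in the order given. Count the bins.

6 bins

4 → bin 1 (remaining 6)
4 → bin 1 (remaining 2)
3 → bin 2 (remaining 7)
3 → bin 2 (remaining 4)
3 → bin 2 (remaining 1)
3 → bin 3 (remaining 7)
3 → bin 3 (remaining 4)
3 → bin 3 (remaining 1)
4 → bin 4 (remaining 6)
3 → bin 4 (remaining 3)
4 → bin 5 (remaining 6)
4 → bin 5 (remaining 2)
4 → bin 6 (remaining 6)
Final bins: [4,4] [3,3,3] [3,3,3] [4,3] [4,4] [4].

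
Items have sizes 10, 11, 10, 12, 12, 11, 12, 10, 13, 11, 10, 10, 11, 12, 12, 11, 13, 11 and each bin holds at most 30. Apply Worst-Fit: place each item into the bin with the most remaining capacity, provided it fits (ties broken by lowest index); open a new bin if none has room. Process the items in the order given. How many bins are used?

10 → bin 1 (remaining 20)
11 → bin 1 (remaining 9)
10 → bin 2 (remaining 20)
12 → bin 2 (remaining 8)
12 → bin 3 (remaining 18)
11 → bin 3 (remaining 7)
12 → bin 4 (remaining 18)
10 → bin 4 (remaining 8)
13 → bin 5 (remaining 17)
11 → bin 5 (remaining 6)
10 → bin 6 (remaining 20)
10 → bin 6 (remaining 10)
11 → bin 7 (remaining 19)
12 → bin 7 (remaining 7)
12 → bin 8 (remaining 18)
11 → bin 8 (remaining 7)
13 → bin 9 (remaining 17)
11 → bin 9 (remaining 6)
Final bins: [10,11] [10,12] [12,11] [12,10] [13,11] [10,10] [11,12] [12,11] [13,11].

9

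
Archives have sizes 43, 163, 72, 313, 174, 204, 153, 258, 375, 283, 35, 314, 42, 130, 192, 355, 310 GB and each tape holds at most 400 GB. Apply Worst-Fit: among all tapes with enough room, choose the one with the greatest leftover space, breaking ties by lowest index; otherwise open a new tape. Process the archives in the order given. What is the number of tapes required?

11

Put 43 GB in tape 1; 357 GB remain.
Put 163 GB in tape 1; 194 GB remain.
Put 72 GB in tape 1; 122 GB remain.
Put 313 GB in tape 2; 87 GB remain.
Put 174 GB in tape 3; 226 GB remain.
Put 204 GB in tape 3; 22 GB remain.
Put 153 GB in tape 4; 247 GB remain.
Put 258 GB in tape 5; 142 GB remain.
Put 375 GB in tape 6; 25 GB remain.
Put 283 GB in tape 7; 117 GB remain.
Put 35 GB in tape 4; 212 GB remain.
Put 314 GB in tape 8; 86 GB remain.
Put 42 GB in tape 4; 170 GB remain.
Put 130 GB in tape 4; 40 GB remain.
Put 192 GB in tape 9; 208 GB remain.
Put 355 GB in tape 10; 45 GB remain.
Put 310 GB in tape 11; 90 GB remain.
Final tapes: [43,163,72] [313] [174,204] [153,35,42,130] [258] [375] [283] [314] [192] [355] [310].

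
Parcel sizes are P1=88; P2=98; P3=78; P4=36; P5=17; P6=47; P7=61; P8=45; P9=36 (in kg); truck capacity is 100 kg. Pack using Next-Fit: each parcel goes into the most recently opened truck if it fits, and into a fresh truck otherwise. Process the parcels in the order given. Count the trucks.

6

truck 1: place P1 (88 kg), 12 kg left
truck 2: place P2 (98 kg), 2 kg left
truck 3: place P3 (78 kg), 22 kg left
truck 4: place P4 (36 kg), 64 kg left
truck 4: place P5 (17 kg), 47 kg left
truck 4: place P6 (47 kg), 0 kg left
truck 5: place P7 (61 kg), 39 kg left
truck 6: place P8 (45 kg), 55 kg left
truck 6: place P9 (36 kg), 19 kg left
Final trucks: [88] [98] [78] [36,17,47] [61] [45,36].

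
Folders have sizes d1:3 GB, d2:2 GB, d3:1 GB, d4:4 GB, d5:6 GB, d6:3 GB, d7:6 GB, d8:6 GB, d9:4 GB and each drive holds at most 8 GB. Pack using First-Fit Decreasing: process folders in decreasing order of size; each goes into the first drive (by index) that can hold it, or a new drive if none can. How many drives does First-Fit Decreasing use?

Sorted descending: 6, 6, 6, 4, 4, 3, 3, 2, 1.
Put 6 GB in drive 1; 2 GB remain.
Put 6 GB in drive 2; 2 GB remain.
Put 6 GB in drive 3; 2 GB remain.
Put 4 GB in drive 4; 4 GB remain.
Put 4 GB in drive 4; 0 GB remain.
Put 3 GB in drive 5; 5 GB remain.
Put 3 GB in drive 5; 2 GB remain.
Put 2 GB in drive 1; 0 GB remain.
Put 1 GB in drive 2; 1 GB remain.

5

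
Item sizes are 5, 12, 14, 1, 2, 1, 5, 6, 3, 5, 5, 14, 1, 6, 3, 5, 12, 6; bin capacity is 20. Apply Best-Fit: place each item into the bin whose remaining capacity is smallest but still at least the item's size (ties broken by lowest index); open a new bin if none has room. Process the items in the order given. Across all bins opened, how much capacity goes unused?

bin 1: place 5, 15 left
bin 1: place 12, 3 left
bin 2: place 14, 6 left
bin 1: place 1, 2 left
bin 1: place 2, 0 left
bin 2: place 1, 5 left
bin 2: place 5, 0 left
bin 3: place 6, 14 left
bin 3: place 3, 11 left
bin 3: place 5, 6 left
bin 3: place 5, 1 left
bin 4: place 14, 6 left
bin 3: place 1, 0 left
bin 4: place 6, 0 left
bin 5: place 3, 17 left
bin 5: place 5, 12 left
bin 5: place 12, 0 left
bin 6: place 6, 14 left
6 bins × 20 = 120; used 106; unused 14.

14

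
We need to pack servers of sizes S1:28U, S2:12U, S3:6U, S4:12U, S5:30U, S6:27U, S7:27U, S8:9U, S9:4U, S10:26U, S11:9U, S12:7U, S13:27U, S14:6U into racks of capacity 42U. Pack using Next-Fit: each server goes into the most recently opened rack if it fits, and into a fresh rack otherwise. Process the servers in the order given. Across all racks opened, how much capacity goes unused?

64

S1 (28U) → rack 1 (remaining 14U)
S2 (12U) → rack 1 (remaining 2U)
S3 (6U) → rack 2 (remaining 36U)
S4 (12U) → rack 2 (remaining 24U)
S5 (30U) → rack 3 (remaining 12U)
S6 (27U) → rack 4 (remaining 15U)
S7 (27U) → rack 5 (remaining 15U)
S8 (9U) → rack 5 (remaining 6U)
S9 (4U) → rack 5 (remaining 2U)
S10 (26U) → rack 6 (remaining 16U)
S11 (9U) → rack 6 (remaining 7U)
S12 (7U) → rack 6 (remaining 0U)
S13 (27U) → rack 7 (remaining 15U)
S14 (6U) → rack 7 (remaining 9U)
7 racks × 42U = 294U; used 230U; unused 64U.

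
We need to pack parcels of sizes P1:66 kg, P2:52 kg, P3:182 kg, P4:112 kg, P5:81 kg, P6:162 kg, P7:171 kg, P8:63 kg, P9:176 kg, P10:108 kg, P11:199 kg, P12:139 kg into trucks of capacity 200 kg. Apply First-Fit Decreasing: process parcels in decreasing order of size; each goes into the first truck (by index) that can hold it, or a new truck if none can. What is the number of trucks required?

Sorted descending: 199, 182, 176, 171, 162, 139, 112, 108, 81, 66, 63, 52.
199 kg → truck 1 (remaining 1 kg)
182 kg → truck 2 (remaining 18 kg)
176 kg → truck 3 (remaining 24 kg)
171 kg → truck 4 (remaining 29 kg)
162 kg → truck 5 (remaining 38 kg)
139 kg → truck 6 (remaining 61 kg)
112 kg → truck 7 (remaining 88 kg)
108 kg → truck 8 (remaining 92 kg)
81 kg → truck 7 (remaining 7 kg)
66 kg → truck 8 (remaining 26 kg)
63 kg → truck 9 (remaining 137 kg)
52 kg → truck 6 (remaining 9 kg)
Final trucks: [199] [182] [176] [171] [162] [139,52] [112,81] [108,66] [63].

9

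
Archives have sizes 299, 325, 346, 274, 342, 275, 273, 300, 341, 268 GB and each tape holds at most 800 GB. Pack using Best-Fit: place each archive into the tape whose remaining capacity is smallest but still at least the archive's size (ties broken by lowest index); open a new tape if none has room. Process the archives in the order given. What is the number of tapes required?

5

299 GB → tape 1 (remaining 501 GB)
325 GB → tape 1 (remaining 176 GB)
346 GB → tape 2 (remaining 454 GB)
274 GB → tape 2 (remaining 180 GB)
342 GB → tape 3 (remaining 458 GB)
275 GB → tape 3 (remaining 183 GB)
273 GB → tape 4 (remaining 527 GB)
300 GB → tape 4 (remaining 227 GB)
341 GB → tape 5 (remaining 459 GB)
268 GB → tape 5 (remaining 191 GB)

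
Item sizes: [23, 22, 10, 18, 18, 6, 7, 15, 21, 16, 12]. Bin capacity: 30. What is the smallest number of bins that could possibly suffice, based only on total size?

Total size = 23 + 22 + 10 + 18 + 18 + 6 + 7 + 15 + 21 + 16 + 12 = 168.
⌈168 / 30⌉ = 6.

6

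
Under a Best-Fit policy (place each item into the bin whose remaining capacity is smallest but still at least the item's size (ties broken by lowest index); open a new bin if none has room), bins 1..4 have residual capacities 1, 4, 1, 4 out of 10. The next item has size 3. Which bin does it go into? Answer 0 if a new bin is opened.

2

Bins with room: bin 2 (4), bin 4 (4).
Tightest fit is bin 2 with 4 free.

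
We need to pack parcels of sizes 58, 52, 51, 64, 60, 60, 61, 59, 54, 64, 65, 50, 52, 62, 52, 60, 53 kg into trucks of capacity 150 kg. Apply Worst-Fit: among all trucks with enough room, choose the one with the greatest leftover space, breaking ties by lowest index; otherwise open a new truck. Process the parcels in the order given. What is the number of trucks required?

58 kg → truck 1 (remaining 92 kg)
52 kg → truck 1 (remaining 40 kg)
51 kg → truck 2 (remaining 99 kg)
64 kg → truck 2 (remaining 35 kg)
60 kg → truck 3 (remaining 90 kg)
60 kg → truck 3 (remaining 30 kg)
61 kg → truck 4 (remaining 89 kg)
59 kg → truck 4 (remaining 30 kg)
54 kg → truck 5 (remaining 96 kg)
64 kg → truck 5 (remaining 32 kg)
65 kg → truck 6 (remaining 85 kg)
50 kg → truck 6 (remaining 35 kg)
52 kg → truck 7 (remaining 98 kg)
62 kg → truck 7 (remaining 36 kg)
52 kg → truck 8 (remaining 98 kg)
60 kg → truck 8 (remaining 38 kg)
53 kg → truck 9 (remaining 97 kg)

9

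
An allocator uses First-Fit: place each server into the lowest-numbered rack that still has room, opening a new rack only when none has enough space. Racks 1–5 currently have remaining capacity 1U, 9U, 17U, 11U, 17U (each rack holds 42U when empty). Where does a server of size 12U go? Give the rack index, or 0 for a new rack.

3

Racks with room: rack 3 (17U), rack 5 (17U).
The first with room is rack 3.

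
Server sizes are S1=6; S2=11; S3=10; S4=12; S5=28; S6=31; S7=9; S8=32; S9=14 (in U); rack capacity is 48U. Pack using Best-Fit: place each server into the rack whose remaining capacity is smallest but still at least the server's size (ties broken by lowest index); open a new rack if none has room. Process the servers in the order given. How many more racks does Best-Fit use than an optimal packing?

0

Best-Fit: [6,11,10,12,9] [28] [31] [32,14] → 4 racks.
Total size 153U; any packing needs at least ⌈153/48⌉ = 4 racks.
So 4 is already optimal.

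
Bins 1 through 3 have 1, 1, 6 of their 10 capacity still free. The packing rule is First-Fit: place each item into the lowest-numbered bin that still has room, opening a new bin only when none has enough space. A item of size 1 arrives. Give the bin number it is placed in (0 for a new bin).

1

Bins with room: bin 1 (1), bin 2 (1), bin 3 (6).
The first with room is bin 1.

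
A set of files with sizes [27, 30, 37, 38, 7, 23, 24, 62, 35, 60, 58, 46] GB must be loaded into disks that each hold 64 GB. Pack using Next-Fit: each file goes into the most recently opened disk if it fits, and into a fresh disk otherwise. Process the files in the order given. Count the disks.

9

27 GB → disk 1 (remaining 37 GB)
30 GB → disk 1 (remaining 7 GB)
37 GB → disk 2 (remaining 27 GB)
38 GB → disk 3 (remaining 26 GB)
7 GB → disk 3 (remaining 19 GB)
23 GB → disk 4 (remaining 41 GB)
24 GB → disk 4 (remaining 17 GB)
62 GB → disk 5 (remaining 2 GB)
35 GB → disk 6 (remaining 29 GB)
60 GB → disk 7 (remaining 4 GB)
58 GB → disk 8 (remaining 6 GB)
46 GB → disk 9 (remaining 18 GB)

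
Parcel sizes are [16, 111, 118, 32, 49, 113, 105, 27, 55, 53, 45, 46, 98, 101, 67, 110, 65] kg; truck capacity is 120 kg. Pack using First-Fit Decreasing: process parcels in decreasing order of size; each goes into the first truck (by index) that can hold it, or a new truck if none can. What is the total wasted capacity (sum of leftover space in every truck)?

109

Sorted descending: 118, 113, 111, 110, 105, 101, 98, 67, 65, 55, 53, 49, 46, 45, 32, 27, 16.
118 kg → truck 1 (remaining 2 kg)
113 kg → truck 2 (remaining 7 kg)
111 kg → truck 3 (remaining 9 kg)
110 kg → truck 4 (remaining 10 kg)
105 kg → truck 5 (remaining 15 kg)
101 kg → truck 6 (remaining 19 kg)
98 kg → truck 7 (remaining 22 kg)
67 kg → truck 8 (remaining 53 kg)
65 kg → truck 9 (remaining 55 kg)
55 kg → truck 9 (remaining 0 kg)
53 kg → truck 8 (remaining 0 kg)
49 kg → truck 10 (remaining 71 kg)
46 kg → truck 10 (remaining 25 kg)
45 kg → truck 11 (remaining 75 kg)
32 kg → truck 11 (remaining 43 kg)
27 kg → truck 11 (remaining 16 kg)
16 kg → truck 6 (remaining 3 kg)
11 trucks × 120 kg = 1320 kg; used 1211 kg; unused 109 kg.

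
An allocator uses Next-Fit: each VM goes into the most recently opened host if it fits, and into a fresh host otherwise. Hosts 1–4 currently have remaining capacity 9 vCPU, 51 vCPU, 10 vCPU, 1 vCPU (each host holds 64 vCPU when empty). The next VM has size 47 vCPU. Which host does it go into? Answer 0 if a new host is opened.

0

Next-Fit only looks at host 4, which has 1 vCPU free.
47 vCPU does not fit, so a new host is opened.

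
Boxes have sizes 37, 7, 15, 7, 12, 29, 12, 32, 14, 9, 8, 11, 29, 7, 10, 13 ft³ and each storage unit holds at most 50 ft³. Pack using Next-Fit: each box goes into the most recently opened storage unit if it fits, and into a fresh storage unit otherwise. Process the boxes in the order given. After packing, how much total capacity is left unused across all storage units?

storage unit 1: place 37 ft³, 13 ft³ left
storage unit 1: place 7 ft³, 6 ft³ left
storage unit 2: place 15 ft³, 35 ft³ left
storage unit 2: place 7 ft³, 28 ft³ left
storage unit 2: place 12 ft³, 16 ft³ left
storage unit 3: place 29 ft³, 21 ft³ left
storage unit 3: place 12 ft³, 9 ft³ left
storage unit 4: place 32 ft³, 18 ft³ left
storage unit 4: place 14 ft³, 4 ft³ left
storage unit 5: place 9 ft³, 41 ft³ left
storage unit 5: place 8 ft³, 33 ft³ left
storage unit 5: place 11 ft³, 22 ft³ left
storage unit 6: place 29 ft³, 21 ft³ left
storage unit 6: place 7 ft³, 14 ft³ left
storage unit 6: place 10 ft³, 4 ft³ left
storage unit 7: place 13 ft³, 37 ft³ left
7 storage units × 50 ft³ = 350 ft³; used 252 ft³; unused 98 ft³.

98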